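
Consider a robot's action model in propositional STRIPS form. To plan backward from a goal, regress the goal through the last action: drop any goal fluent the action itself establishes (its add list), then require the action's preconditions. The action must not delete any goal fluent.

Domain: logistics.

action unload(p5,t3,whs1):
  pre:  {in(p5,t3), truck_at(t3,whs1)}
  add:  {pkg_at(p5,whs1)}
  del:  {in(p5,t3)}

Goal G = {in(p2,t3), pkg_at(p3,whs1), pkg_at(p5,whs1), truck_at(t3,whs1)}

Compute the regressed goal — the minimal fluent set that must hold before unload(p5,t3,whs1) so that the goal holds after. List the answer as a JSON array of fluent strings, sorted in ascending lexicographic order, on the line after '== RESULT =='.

Compute (G \ add) ∪ pre:
  G ∩ del = {}  (empty — regression defined)
  G \ add = {in(p2,t3), pkg_at(p3,whs1), pkg_at(p5,whs1), truck_at(t3,whs1)} \ {pkg_at(p5,whs1)} = {in(p2,t3), pkg_at(p3,whs1), truck_at(t3,whs1)}
  ∪ pre   = {in(p2,t3), pkg_at(p3,whs1), truck_at(t3,whs1)} ∪ {in(p5,t3), truck_at(t3,whs1)}
          = {in(p2,t3), in(p5,t3), pkg_at(p3,whs1), truck_at(t3,whs1)}

== RESULT ==
["in(p2,t3)", "in(p5,t3)", "pkg_at(p3,whs1)", "truck_at(t3,whs1)"]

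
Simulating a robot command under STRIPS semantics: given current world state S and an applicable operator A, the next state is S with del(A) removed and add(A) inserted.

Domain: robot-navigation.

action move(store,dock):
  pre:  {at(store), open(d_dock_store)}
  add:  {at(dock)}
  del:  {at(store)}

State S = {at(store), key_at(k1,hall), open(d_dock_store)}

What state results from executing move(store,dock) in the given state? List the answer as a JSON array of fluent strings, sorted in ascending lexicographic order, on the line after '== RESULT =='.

Compute (S \ del) ∪ add:
  pre ⊆ S: {at(store), open(d_dock_store)} ⊆ S  — applicable
  S \ del = {key_at(k1,hall), open(d_dock_store)}
  ∪ add   = {at(dock), key_at(k1,hall), open(d_dock_store)}

== RESULT ==
["at(dock)", "key_at(k1,hall)", "open(d_dock_store)"]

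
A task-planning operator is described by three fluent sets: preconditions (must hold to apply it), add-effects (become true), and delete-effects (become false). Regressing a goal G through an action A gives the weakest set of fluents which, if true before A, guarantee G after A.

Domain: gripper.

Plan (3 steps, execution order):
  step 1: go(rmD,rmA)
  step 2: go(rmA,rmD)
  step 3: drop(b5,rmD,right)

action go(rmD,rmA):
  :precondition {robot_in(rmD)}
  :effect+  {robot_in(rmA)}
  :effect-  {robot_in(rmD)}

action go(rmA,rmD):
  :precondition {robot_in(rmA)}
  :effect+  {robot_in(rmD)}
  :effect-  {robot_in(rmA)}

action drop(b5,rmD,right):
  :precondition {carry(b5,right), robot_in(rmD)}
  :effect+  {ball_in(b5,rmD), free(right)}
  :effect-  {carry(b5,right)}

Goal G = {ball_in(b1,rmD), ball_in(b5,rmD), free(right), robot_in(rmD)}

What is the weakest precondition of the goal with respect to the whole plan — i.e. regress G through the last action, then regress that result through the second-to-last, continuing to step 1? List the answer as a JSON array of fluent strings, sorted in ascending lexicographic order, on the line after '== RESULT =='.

Regress step by step:
  through step 3 (drop(b5,rmD,right)): drop {ball_in(b5,rmD), free(right)}, keep {ball_in(b1,rmD), robot_in(rmD)}, require {carry(b5,right), robot_in(rmD)}
    → {ball_in(b1,rmD), carry(b5,right), robot_in(rmD)}
  through step 2 (go(rmA,rmD)): drop {robot_in(rmD)}, keep {ball_in(b1,rmD), carry(b5,right)}, require {robot_in(rmA)}
    → {ball_in(b1,rmD), carry(b5,right), robot_in(rmA)}
  through step 1 (go(rmD,rmA)): drop {robot_in(rmA)}, keep {ball_in(b1,rmD), carry(b5,right)}, require {robot_in(rmD)}
    → {ball_in(b1,rmD), carry(b5,right), robot_in(rmD)}

== RESULT ==
["ball_in(b1,rmD)", "carry(b5,right)", "robot_in(rmD)"]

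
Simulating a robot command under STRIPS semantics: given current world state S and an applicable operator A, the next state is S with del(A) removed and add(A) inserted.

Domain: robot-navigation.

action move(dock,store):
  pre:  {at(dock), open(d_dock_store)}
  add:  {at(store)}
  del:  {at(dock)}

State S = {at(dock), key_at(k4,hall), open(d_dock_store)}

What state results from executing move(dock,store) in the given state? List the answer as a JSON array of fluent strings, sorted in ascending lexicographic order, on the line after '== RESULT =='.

Compute (S \ del) ∪ add:
  pre ⊆ S: {at(dock), open(d_dock_store)} ⊆ S  — applicable
  S \ del = {key_at(k4,hall), open(d_dock_store)}
  ∪ add   = {at(store), key_at(k4,hall), open(d_dock_store)}

== RESULT ==
["at(store)", "key_at(k4,hall)", "open(d_dock_store)"]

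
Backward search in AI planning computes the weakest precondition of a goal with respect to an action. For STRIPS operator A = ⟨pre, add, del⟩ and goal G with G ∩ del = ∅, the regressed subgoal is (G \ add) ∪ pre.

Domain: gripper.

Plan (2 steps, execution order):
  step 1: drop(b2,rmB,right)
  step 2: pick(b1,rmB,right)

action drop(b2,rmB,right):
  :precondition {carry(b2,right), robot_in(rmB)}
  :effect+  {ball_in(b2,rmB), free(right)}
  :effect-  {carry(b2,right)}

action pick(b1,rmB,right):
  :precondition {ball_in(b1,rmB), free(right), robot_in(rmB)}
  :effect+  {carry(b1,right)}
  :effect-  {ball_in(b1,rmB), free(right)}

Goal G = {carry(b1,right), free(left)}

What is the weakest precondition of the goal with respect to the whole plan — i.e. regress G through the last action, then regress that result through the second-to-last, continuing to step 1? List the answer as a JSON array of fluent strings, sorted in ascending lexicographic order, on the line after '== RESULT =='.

Work backward from the goal:
  through step 2 (pick(b1,rmB,right)): drop {carry(b1,right)}, keep {free(left)}, require {ball_in(b1,rmB), free(right), robot_in(rmB)}
    → {ball_in(b1,rmB), free(left), free(right), robot_in(rmB)}
  through step 1 (drop(b2,rmB,right)): drop {free(right)}, keep {ball_in(b1,rmB), free(left), robot_in(rmB)}, require {carry(b2,right), robot_in(rmB)}
    → {ball_in(b1,rmB), carry(b2,right), free(left), robot_in(rmB)}

== RESULT ==
["ball_in(b1,rmB)", "carry(b2,right)", "free(left)", "robot_in(rmB)"]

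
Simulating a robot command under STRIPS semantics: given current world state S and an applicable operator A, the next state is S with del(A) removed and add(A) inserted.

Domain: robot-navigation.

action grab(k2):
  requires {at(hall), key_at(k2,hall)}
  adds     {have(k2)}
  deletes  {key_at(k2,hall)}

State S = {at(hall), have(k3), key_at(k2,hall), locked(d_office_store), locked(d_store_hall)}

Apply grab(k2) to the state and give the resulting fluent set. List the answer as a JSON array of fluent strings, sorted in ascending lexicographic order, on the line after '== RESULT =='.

Compute (S \ del) ∪ add:
  pre ⊆ S: {at(hall), key_at(k2,hall)} ⊆ S  — applicable
  S \ del = {at(hall), have(k3), locked(d_office_store), locked(d_store_hall)}
  ∪ add   = {at(hall), have(k2), have(k3), locked(d_office_store), locked(d_store_hall)}

== RESULT ==
["at(hall)", "have(k2)", "have(k3)", "locked(d_office_store)", "locked(d_store_hall)"]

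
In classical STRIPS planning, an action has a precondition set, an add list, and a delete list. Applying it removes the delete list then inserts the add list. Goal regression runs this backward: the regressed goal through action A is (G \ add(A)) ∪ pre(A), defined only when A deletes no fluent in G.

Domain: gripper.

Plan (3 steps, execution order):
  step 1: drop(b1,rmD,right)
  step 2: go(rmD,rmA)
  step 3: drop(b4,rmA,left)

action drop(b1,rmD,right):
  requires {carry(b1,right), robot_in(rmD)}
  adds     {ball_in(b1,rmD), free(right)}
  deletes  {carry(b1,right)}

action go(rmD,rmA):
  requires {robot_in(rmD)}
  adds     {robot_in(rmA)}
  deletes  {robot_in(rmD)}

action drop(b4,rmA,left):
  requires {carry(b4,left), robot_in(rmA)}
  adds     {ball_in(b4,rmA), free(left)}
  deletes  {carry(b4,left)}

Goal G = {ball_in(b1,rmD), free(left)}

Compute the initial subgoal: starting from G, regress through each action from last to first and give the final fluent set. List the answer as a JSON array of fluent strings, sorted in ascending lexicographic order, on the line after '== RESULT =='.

Regress step by step:
  through step 3 (drop(b4,rmA,left)): drop {free(left)}, keep {ball_in(b1,rmD)}, require {carry(b4,left), robot_in(rmA)}
    → {ball_in(b1,rmD), carry(b4,left), robot_in(rmA)}
  through step 2 (go(rmD,rmA)): drop {robot_in(rmA)}, keep {ball_in(b1,rmD), carry(b4,left)}, require {robot_in(rmD)}
    → {ball_in(b1,rmD), carry(b4,left), robot_in(rmD)}
  through step 1 (drop(b1,rmD,right)): drop {ball_in(b1,rmD)}, keep {carry(b4,left), robot_in(rmD)}, require {carry(b1,right), robot_in(rmD)}
    → {carry(b1,right), carry(b4,left), robot_in(rmD)}

== RESULT ==
["carry(b1,right)", "carry(b4,left)", "robot_in(rmD)"]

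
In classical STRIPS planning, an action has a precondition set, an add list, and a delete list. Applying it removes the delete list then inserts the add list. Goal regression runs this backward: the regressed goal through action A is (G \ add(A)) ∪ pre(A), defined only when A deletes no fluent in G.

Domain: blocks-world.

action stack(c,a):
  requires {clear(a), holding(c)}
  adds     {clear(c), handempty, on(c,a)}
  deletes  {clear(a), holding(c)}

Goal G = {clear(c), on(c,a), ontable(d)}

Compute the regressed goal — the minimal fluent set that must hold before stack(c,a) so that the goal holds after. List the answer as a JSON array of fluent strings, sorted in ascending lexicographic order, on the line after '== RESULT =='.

Regress:
  G ∩ del = {}  (empty — regression defined)
  G \ add = {clear(c), on(c,a), ontable(d)} \ {clear(c), handempty, on(c,a)} = {ontable(d)}
  ∪ pre   = {ontable(d)} ∪ {clear(a), holding(c)}
          = {clear(a), holding(c), ontable(d)}

== RESULT ==
["clear(a)", "holding(c)", "ontable(d)"]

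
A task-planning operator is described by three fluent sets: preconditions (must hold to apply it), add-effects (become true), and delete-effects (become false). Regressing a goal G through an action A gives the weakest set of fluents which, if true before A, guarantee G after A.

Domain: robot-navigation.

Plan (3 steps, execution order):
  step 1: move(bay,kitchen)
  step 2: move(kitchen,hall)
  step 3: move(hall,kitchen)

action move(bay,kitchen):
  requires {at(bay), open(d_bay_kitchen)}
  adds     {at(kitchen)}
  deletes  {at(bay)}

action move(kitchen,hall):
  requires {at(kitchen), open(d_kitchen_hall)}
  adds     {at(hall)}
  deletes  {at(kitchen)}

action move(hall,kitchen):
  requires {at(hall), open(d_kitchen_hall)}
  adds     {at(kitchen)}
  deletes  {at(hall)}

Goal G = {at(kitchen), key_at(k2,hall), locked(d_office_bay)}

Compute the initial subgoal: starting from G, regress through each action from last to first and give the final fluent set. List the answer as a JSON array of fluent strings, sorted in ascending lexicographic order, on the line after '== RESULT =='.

Regress step by step:
  through step 3 (move(hall,kitchen)): drop {at(kitchen)}, keep {key_at(k2,hall), locked(d_office_bay)}, require {at(hall), open(d_kitchen_hall)}
    → {at(hall), key_at(k2,hall), locked(d_office_bay), open(d_kitchen_hall)}
  through step 2 (move(kitchen,hall)): drop {at(hall)}, keep {key_at(k2,hall), locked(d_office_bay), open(d_kitchen_hall)}, require {at(kitchen), open(d_kitchen_hall)}
    → {at(kitchen), key_at(k2,hall), locked(d_office_bay), open(d_kitchen_hall)}
  through step 1 (move(bay,kitchen)): drop {at(kitchen)}, keep {key_at(k2,hall), locked(d_office_bay), open(d_kitchen_hall)}, require {at(bay), open(d_bay_kitchen)}
    → {at(bay), key_at(k2,hall), locked(d_office_bay), open(d_bay_kitchen), open(d_kitchen_hall)}

== RESULT ==
["at(bay)", "key_at(k2,hall)", "locked(d_office_bay)", "open(d_bay_kitchen)", "open(d_kitchen_hall)"]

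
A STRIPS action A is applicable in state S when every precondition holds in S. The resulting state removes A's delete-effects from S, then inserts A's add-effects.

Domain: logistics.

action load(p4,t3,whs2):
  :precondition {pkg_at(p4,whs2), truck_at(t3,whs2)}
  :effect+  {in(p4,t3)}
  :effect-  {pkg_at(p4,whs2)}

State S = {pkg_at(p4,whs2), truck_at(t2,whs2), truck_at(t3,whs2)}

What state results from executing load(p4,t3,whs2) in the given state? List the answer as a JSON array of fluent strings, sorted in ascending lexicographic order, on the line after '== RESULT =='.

Compute (S \ del) ∪ add:
  pre ⊆ S: {pkg_at(p4,whs2), truck_at(t3,whs2)} ⊆ S  — applicable
  S \ del = {truck_at(t2,whs2), truck_at(t3,whs2)}
  ∪ add   = {in(p4,t3), truck_at(t2,whs2), truck_at(t3,whs2)}

== RESULT ==
["in(p4,t3)", "truck_at(t2,whs2)", "truck_at(t3,whs2)"]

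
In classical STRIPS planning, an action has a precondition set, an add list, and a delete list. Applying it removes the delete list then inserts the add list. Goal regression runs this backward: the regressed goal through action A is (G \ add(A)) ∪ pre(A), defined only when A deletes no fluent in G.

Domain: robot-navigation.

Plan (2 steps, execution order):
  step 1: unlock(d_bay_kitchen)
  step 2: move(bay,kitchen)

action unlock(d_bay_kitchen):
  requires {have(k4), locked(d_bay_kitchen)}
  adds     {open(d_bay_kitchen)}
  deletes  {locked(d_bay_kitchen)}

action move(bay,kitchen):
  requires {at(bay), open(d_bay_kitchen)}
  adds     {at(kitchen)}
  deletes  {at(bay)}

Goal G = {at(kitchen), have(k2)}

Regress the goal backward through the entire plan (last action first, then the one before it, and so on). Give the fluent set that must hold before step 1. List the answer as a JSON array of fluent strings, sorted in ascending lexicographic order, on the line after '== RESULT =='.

Regress step by step:
  through step 2 (move(bay,kitchen)): drop {at(kitchen)}, keep {have(k2)}, require {at(bay), open(d_bay_kitchen)}
    → {at(bay), have(k2), open(d_bay_kitchen)}
  through step 1 (unlock(d_bay_kitchen)): drop {open(d_bay_kitchen)}, keep {at(bay), have(k2)}, require {have(k4), locked(d_bay_kitchen)}
    → {at(bay), have(k2), have(k4), locked(d_bay_kitchen)}

== RESULT ==
["at(bay)", "have(k2)", "have(k4)", "locked(d_bay_kitchen)"]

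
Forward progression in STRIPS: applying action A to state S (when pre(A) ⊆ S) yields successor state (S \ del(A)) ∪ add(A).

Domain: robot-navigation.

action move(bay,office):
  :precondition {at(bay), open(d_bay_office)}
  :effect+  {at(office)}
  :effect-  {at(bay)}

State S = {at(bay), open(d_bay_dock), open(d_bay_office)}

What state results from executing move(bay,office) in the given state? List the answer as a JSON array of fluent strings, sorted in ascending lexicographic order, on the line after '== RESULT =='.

Compute (S \ del) ∪ add:
  pre ⊆ S: {at(bay), open(d_bay_office)} ⊆ S  — applicable
  S \ del = {open(d_bay_dock), open(d_bay_office)}
  ∪ add   = {at(office), open(d_bay_dock), open(d_bay_office)}

== RESULT ==
["at(office)", "open(d_bay_dock)", "open(d_bay_office)"]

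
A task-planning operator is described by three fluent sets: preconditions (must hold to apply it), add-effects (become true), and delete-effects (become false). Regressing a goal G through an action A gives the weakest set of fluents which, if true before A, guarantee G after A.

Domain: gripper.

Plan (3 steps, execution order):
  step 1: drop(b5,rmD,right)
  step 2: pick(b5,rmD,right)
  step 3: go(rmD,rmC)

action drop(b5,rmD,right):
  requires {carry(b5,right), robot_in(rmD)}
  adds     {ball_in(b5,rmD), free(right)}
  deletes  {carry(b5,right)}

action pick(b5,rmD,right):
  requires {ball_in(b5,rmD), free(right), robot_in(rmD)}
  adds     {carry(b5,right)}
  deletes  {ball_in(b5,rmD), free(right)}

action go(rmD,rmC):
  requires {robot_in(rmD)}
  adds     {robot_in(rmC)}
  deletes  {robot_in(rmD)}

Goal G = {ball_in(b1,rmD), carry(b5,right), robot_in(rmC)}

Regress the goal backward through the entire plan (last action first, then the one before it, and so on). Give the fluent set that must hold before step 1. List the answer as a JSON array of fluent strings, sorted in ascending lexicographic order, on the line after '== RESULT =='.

Regress step by step:
  through step 3 (go(rmD,rmC)): drop {robot_in(rmC)}, keep {ball_in(b1,rmD), carry(b5,right)}, require {robot_in(rmD)}
    → {ball_in(b1,rmD), carry(b5,right), robot_in(rmD)}
  through step 2 (pick(b5,rmD,right)): drop {carry(b5,right)}, keep {ball_in(b1,rmD), robot_in(rmD)}, require {ball_in(b5,rmD), free(right), robot_in(rmD)}
    → {ball_in(b1,rmD), ball_in(b5,rmD), free(right), robot_in(rmD)}
  through step 1 (drop(b5,rmD,right)): drop {ball_in(b5,rmD), free(right)}, keep {ball_in(b1,rmD), robot_in(rmD)}, require {carry(b5,right), robot_in(rmD)}
    → {ball_in(b1,rmD), carry(b5,right), robot_in(rmD)}

== RESULT ==
["ball_in(b1,rmD)", "carry(b5,right)", "robot_in(rmD)"]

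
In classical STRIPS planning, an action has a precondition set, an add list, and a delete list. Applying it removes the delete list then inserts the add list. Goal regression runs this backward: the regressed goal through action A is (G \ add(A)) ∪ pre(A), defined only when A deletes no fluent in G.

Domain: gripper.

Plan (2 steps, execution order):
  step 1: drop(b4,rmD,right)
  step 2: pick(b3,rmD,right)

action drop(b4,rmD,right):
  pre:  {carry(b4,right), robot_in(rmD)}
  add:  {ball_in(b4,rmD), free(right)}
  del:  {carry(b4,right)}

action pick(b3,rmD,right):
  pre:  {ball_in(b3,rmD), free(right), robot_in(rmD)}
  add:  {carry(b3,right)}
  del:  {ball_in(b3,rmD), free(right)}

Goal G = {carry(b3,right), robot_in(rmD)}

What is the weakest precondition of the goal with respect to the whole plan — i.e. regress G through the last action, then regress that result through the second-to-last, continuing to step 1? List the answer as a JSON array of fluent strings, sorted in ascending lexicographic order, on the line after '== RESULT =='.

Work backward from the goal:
  through step 2 (pick(b3,rmD,right)): drop {carry(b3,right)}, keep {robot_in(rmD)}, require {ball_in(b3,rmD), free(right), robot_in(rmD)}
    → {ball_in(b3,rmD), free(right), robot_in(rmD)}
  through step 1 (drop(b4,rmD,right)): drop {free(right)}, keep {ball_in(b3,rmD), robot_in(rmD)}, require {carry(b4,right), robot_in(rmD)}
    → {ball_in(b3,rmD), carry(b4,right), robot_in(rmD)}

== RESULT ==
["ball_in(b3,rmD)", "carry(b4,right)", "robot_in(rmD)"]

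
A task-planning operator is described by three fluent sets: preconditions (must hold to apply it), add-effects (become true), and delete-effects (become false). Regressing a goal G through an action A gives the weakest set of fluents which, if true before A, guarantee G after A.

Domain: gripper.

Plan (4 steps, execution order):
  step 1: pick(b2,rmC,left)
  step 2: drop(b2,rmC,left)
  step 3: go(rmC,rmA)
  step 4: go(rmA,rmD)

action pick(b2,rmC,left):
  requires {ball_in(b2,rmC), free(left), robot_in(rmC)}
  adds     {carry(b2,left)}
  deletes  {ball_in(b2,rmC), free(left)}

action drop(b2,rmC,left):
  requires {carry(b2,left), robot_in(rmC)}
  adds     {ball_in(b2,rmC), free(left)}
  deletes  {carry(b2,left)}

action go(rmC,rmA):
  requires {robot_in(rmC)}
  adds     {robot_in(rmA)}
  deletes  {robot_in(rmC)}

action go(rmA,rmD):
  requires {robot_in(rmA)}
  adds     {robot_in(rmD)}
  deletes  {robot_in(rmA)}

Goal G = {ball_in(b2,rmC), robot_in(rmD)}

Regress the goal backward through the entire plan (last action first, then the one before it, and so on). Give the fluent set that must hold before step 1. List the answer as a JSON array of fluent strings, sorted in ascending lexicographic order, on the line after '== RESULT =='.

Work backward from the goal:
  through step 4 (go(rmA,rmD)): drop {robot_in(rmD)}, keep {ball_in(b2,rmC)}, require {robot_in(rmA)}
    → {ball_in(b2,rmC), robot_in(rmA)}
  through step 3 (go(rmC,rmA)): drop {robot_in(rmA)}, keep {ball_in(b2,rmC)}, require {robot_in(rmC)}
    → {ball_in(b2,rmC), robot_in(rmC)}
  through step 2 (drop(b2,rmC,left)): drop {ball_in(b2,rmC)}, keep {robot_in(rmC)}, require {carry(b2,left), robot_in(rmC)}
    → {carry(b2,left), robot_in(rmC)}
  through step 1 (pick(b2,rmC,left)): drop {carry(b2,left)}, keep {robot_in(rmC)}, require {ball_in(b2,rmC), free(left), robot_in(rmC)}
    → {ball_in(b2,rmC), free(left), robot_in(rmC)}

== RESULT ==
["ball_in(b2,rmC)", "free(left)", "robot_in(rmC)"]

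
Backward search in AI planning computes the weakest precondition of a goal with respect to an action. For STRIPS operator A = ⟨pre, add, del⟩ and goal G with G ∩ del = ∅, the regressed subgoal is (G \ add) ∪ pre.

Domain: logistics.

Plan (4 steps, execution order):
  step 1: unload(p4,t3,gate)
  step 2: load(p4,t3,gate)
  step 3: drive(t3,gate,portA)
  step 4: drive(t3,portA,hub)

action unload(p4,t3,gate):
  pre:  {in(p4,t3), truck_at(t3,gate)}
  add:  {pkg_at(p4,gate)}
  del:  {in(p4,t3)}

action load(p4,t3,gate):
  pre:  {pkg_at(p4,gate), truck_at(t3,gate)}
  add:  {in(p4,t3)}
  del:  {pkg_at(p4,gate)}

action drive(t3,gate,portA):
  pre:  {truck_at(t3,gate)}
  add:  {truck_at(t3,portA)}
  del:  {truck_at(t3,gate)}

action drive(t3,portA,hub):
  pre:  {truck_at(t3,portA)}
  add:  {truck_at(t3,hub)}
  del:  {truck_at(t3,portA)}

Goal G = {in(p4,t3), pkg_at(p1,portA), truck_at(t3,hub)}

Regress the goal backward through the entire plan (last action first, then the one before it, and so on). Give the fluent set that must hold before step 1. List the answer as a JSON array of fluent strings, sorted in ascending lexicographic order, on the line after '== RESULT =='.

Regress step by step:
  through step 4 (drive(t3,portA,hub)): drop {truck_at(t3,hub)}, keep {in(p4,t3), pkg_at(p1,portA)}, require {truck_at(t3,portA)}
    → {in(p4,t3), pkg_at(p1,portA), truck_at(t3,portA)}
  through step 3 (drive(t3,gate,portA)): drop {truck_at(t3,portA)}, keep {in(p4,t3), pkg_at(p1,portA)}, require {truck_at(t3,gate)}
    → {in(p4,t3), pkg_at(p1,portA), truck_at(t3,gate)}
  through step 2 (load(p4,t3,gate)): drop {in(p4,t3)}, keep {pkg_at(p1,portA), truck_at(t3,gate)}, require {pkg_at(p4,gate), truck_at(t3,gate)}
    → {pkg_at(p1,portA), pkg_at(p4,gate), truck_at(t3,gate)}
  through step 1 (unload(p4,t3,gate)): drop {pkg_at(p4,gate)}, keep {pkg_at(p1,portA), truck_at(t3,gate)}, require {in(p4,t3), truck_at(t3,gate)}
    → {in(p4,t3), pkg_at(p1,portA), truck_at(t3,gate)}

== RESULT ==
["in(p4,t3)", "pkg_at(p1,portA)", "truck_at(t3,gate)"]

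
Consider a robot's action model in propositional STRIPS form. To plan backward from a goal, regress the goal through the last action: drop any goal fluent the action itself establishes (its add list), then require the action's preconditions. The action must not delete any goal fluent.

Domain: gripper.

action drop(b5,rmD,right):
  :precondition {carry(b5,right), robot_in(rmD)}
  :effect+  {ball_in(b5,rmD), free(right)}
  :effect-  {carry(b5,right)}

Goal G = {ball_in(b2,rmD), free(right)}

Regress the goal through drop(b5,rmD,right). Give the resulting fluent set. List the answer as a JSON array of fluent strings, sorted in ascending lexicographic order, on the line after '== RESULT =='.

Regress:
  G ∩ del = {}  (empty — regression defined)
  G \ add = {ball_in(b2,rmD), free(right)} \ {ball_in(b5,rmD), free(right)} = {ball_in(b2,rmD)}
  ∪ pre   = {ball_in(b2,rmD)} ∪ {carry(b5,right), robot_in(rmD)}
          = {ball_in(b2,rmD), carry(b5,right), robot_in(rmD)}

== RESULT ==
["ball_in(b2,rmD)", "carry(b5,right)", "robot_in(rmD)"]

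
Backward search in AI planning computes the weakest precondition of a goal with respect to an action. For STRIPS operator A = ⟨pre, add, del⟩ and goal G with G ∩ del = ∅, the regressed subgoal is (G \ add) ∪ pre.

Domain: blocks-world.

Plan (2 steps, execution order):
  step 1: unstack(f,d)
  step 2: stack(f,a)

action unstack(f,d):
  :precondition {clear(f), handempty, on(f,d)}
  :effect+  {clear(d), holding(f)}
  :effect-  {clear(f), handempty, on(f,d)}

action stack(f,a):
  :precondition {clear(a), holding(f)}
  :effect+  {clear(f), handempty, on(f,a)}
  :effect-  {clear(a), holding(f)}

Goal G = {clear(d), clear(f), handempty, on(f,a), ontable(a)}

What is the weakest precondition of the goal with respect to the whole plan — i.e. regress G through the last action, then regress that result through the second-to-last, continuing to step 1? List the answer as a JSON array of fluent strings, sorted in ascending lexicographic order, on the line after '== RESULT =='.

Regress step by step:
  through step 2 (stack(f,a)): drop {clear(f), handempty, on(f,a)}, keep {clear(d), ontable(a)}, require {clear(a), holding(f)}
    → {clear(a), clear(d), holding(f), ontable(a)}
  through step 1 (unstack(f,d)): drop {clear(d), holding(f)}, keep {clear(a), ontable(a)}, require {clear(f), handempty, on(f,d)}
    → {clear(a), clear(f), handempty, on(f,d), ontable(a)}

== RESULT ==
["clear(a)", "clear(f)", "handempty", "on(f,d)", "ontable(a)"]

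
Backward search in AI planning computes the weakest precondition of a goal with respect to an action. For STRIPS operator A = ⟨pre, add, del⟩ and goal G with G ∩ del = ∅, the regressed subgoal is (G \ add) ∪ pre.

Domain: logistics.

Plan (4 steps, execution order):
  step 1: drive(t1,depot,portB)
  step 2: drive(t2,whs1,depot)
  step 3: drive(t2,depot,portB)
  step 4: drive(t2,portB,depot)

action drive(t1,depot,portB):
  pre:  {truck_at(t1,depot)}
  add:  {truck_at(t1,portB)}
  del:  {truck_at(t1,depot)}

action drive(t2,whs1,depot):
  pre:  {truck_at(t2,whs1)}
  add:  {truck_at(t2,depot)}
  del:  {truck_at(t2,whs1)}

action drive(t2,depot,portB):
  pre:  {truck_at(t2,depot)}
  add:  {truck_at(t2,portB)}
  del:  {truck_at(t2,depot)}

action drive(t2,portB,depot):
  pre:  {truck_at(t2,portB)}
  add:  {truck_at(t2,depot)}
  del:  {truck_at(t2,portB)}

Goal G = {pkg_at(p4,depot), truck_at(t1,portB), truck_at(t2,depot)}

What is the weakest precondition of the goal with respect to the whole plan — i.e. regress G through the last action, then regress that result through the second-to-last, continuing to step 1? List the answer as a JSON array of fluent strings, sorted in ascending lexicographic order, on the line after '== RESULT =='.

Regress step by step:
  through step 4 (drive(t2,portB,depot)): drop {truck_at(t2,depot)}, keep {pkg_at(p4,depot), truck_at(t1,portB)}, require {truck_at(t2,portB)}
    → {pkg_at(p4,depot), truck_at(t1,portB), truck_at(t2,portB)}
  through step 3 (drive(t2,depot,portB)): drop {truck_at(t2,portB)}, keep {pkg_at(p4,depot), truck_at(t1,portB)}, require {truck_at(t2,depot)}
    → {pkg_at(p4,depot), truck_at(t1,portB), truck_at(t2,depot)}
  through step 2 (drive(t2,whs1,depot)): drop {truck_at(t2,depot)}, keep {pkg_at(p4,depot), truck_at(t1,portB)}, require {truck_at(t2,whs1)}
    → {pkg_at(p4,depot), truck_at(t1,portB), truck_at(t2,whs1)}
  through step 1 (drive(t1,depot,portB)): drop {truck_at(t1,portB)}, keep {pkg_at(p4,depot), truck_at(t2,whs1)}, require {truck_at(t1,depot)}
    → {pkg_at(p4,depot), truck_at(t1,depot), truck_at(t2,whs1)}

== RESULT ==
["pkg_at(p4,depot)", "truck_at(t1,depot)", "truck_at(t2,whs1)"]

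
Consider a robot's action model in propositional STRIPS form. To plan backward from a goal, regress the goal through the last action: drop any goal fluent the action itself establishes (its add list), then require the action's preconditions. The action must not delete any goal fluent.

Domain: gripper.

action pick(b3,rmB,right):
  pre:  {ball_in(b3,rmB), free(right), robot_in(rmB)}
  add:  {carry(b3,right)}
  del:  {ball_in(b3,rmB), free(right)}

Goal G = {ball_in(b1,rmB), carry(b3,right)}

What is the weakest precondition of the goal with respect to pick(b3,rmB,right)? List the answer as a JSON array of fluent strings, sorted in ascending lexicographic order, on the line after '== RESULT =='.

Compute (G \ add) ∪ pre:
  G ∩ del = {}  (empty — regression defined)
  G \ add = {ball_in(b1,rmB), carry(b3,right)} \ {carry(b3,right)} = {ball_in(b1,rmB)}
  ∪ pre   = {ball_in(b1,rmB)} ∪ {ball_in(b3,rmB), free(right), robot_in(rmB)}
          = {ball_in(b1,rmB), ball_in(b3,rmB), free(right), robot_in(rmB)}

== RESULT ==
["ball_in(b1,rmB)", "ball_in(b3,rmB)", "free(right)", "robot_in(rmB)"]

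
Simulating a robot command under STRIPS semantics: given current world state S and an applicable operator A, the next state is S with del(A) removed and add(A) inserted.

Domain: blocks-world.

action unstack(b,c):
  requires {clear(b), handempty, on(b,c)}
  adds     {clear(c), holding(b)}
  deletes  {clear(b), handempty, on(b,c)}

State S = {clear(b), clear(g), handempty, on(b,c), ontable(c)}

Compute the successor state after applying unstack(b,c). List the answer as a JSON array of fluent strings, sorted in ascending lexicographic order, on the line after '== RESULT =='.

Compute (S \ del) ∪ add:
  pre ⊆ S: {clear(b), handempty, on(b,c)} ⊆ S  — applicable
  S \ del = {clear(g), ontable(c)}
  ∪ add   = {clear(c), clear(g), holding(b), ontable(c)}

== RESULT ==
["clear(c)", "clear(g)", "holding(b)", "ontable(c)"]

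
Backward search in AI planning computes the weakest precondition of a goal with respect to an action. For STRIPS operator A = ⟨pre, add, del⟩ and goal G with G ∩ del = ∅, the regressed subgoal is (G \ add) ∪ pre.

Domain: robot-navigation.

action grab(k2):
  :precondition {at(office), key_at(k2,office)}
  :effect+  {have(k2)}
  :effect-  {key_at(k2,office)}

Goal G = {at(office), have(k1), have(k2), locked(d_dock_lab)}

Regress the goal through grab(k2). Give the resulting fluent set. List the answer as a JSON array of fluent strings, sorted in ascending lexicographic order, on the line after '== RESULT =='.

Compute (G \ add) ∪ pre:
  G ∩ del = {}  (empty — regression defined)
  G \ add = {at(office), have(k1), have(k2), locked(d_dock_lab)} \ {have(k2)} = {at(office), have(k1), locked(d_dock_lab)}
  ∪ pre   = {at(office), have(k1), locked(d_dock_lab)} ∪ {at(office), key_at(k2,office)}
          = {at(office), have(k1), key_at(k2,office), locked(d_dock_lab)}

== RESULT ==
["at(office)", "have(k1)", "key_at(k2,office)", "locked(d_dock_lab)"]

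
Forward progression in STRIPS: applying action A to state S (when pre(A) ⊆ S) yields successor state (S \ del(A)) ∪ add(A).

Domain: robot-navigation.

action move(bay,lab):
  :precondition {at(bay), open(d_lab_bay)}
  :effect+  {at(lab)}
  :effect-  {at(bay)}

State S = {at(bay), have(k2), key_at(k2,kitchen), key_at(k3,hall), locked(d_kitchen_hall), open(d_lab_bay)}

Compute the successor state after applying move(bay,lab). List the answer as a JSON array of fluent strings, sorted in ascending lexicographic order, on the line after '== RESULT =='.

Compute (S \ del) ∪ add:
  pre ⊆ S: {at(bay), open(d_lab_bay)} ⊆ S  — applicable
  S \ del = {have(k2), key_at(k2,kitchen), key_at(k3,hall), locked(d_kitchen_hall), open(d_lab_bay)}
  ∪ add   = {at(lab), have(k2), key_at(k2,kitchen), key_at(k3,hall), locked(d_kitchen_hall), open(d_lab_bay)}

== RESULT ==
["at(lab)", "have(k2)", "key_at(k2,kitchen)", "key_at(k3,hall)", "locked(d_kitchen_hall)", "open(d_lab_bay)"]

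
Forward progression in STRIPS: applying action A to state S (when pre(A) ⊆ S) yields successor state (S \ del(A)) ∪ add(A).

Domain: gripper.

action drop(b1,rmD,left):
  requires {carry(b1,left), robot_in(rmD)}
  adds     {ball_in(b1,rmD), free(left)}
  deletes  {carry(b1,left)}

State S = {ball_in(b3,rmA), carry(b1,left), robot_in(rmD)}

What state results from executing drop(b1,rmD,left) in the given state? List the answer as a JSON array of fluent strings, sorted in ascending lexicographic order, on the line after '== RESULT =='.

Progress:
  pre ⊆ S: {carry(b1,left), robot_in(rmD)} ⊆ S  — applicable
  S \ del = {ball_in(b3,rmA), robot_in(rmD)}
  ∪ add   = {ball_in(b1,rmD), ball_in(b3,rmA), free(left), robot_in(rmD)}

== RESULT ==
["ball_in(b1,rmD)", "ball_in(b3,rmA)", "free(left)", "robot_in(rmD)"]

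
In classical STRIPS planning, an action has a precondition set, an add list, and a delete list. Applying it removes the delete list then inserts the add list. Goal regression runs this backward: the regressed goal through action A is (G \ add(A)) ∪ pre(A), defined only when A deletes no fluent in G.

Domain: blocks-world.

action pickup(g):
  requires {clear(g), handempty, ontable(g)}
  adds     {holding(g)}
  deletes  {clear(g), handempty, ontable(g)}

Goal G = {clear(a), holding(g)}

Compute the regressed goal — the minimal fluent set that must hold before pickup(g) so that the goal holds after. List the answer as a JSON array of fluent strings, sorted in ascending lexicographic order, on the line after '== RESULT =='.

Regress:
  G ∩ del = {}  (empty — regression defined)
  G \ add = {clear(a), holding(g)} \ {holding(g)} = {clear(a)}
  ∪ pre   = {clear(a)} ∪ {clear(g), handempty, ontable(g)}
          = {clear(a), clear(g), handempty, ontable(g)}

== RESULT ==
["clear(a)", "clear(g)", "handempty", "ontable(g)"]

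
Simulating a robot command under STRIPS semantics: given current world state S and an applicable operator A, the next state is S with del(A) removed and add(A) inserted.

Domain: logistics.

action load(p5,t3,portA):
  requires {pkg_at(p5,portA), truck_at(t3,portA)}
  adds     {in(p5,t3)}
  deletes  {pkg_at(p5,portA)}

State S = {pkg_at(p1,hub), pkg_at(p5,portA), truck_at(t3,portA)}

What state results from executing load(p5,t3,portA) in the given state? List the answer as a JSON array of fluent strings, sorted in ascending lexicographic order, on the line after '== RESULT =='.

Compute (S \ del) ∪ add:
  pre ⊆ S: {pkg_at(p5,portA), truck_at(t3,portA)} ⊆ S  — applicable
  S \ del = {pkg_at(p1,hub), truck_at(t3,portA)}
  ∪ add   = {in(p5,t3), pkg_at(p1,hub), truck_at(t3,portA)}

== RESULT ==
["in(p5,t3)", "pkg_at(p1,hub)", "truck_at(t3,portA)"]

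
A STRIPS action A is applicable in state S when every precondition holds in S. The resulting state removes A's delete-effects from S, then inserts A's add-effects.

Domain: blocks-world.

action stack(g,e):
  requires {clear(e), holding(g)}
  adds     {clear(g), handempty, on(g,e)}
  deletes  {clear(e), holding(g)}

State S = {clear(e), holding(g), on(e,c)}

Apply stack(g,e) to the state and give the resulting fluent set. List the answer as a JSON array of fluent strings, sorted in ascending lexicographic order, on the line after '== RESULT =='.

Compute (S \ del) ∪ add:
  pre ⊆ S: {clear(e), holding(g)} ⊆ S  — applicable
  S \ del = {on(e,c)}
  ∪ add   = {clear(g), handempty, on(e,c), on(g,e)}

== RESULT ==
["clear(g)", "handempty", "on(e,c)", "on(g,e)"]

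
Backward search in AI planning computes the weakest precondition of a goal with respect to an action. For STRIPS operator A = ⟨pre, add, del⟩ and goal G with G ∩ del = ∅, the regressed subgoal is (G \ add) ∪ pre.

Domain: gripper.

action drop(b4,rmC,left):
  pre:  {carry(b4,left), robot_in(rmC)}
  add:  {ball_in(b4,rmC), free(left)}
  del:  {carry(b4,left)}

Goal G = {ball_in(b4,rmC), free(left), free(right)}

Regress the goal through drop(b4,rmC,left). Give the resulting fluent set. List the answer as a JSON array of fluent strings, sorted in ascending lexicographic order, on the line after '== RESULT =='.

Regress:
  G ∩ del = {}  (empty — regression defined)
  G \ add = {ball_in(b4,rmC), free(left), free(right)} \ {ball_in(b4,rmC), free(left)} = {free(right)}
  ∪ pre   = {free(right)} ∪ {carry(b4,left), robot_in(rmC)}
          = {carry(b4,left), free(right), robot_in(rmC)}

== RESULT ==
["carry(b4,left)", "free(right)", "robot_in(rmC)"]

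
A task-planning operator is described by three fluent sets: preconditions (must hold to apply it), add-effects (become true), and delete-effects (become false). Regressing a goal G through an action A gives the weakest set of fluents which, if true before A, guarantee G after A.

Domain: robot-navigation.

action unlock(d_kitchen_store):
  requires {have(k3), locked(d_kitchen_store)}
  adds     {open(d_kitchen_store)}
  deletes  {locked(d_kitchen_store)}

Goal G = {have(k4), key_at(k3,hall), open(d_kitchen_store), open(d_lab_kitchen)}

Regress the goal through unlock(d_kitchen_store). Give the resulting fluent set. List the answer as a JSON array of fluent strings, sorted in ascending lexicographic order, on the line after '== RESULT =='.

Regress:
  G ∩ del = {}  (empty — regression defined)
  G \ add = {have(k4), key_at(k3,hall), open(d_kitchen_store), open(d_lab_kitchen)} \ {open(d_kitchen_store)} = {have(k4), key_at(k3,hall), open(d_lab_kitchen)}
  ∪ pre   = {have(k4), key_at(k3,hall), open(d_lab_kitchen)} ∪ {have(k3), locked(d_kitchen_store)}
          = {have(k3), have(k4), key_at(k3,hall), locked(d_kitchen_store), open(d_lab_kitchen)}

== RESULT ==
["have(k3)", "have(k4)", "key_at(k3,hall)", "locked(d_kitchen_store)", "open(d_lab_kitchen)"]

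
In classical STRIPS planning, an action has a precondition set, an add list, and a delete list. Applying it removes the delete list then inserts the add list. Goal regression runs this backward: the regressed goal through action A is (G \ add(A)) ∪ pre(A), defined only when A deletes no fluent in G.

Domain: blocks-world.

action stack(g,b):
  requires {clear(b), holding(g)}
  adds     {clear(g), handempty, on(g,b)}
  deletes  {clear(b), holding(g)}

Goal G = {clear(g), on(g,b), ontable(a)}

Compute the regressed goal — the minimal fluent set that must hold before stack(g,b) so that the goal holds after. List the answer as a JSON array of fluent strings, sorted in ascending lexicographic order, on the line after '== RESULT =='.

Compute (G \ add) ∪ pre:
  G ∩ del = {}  (empty — regression defined)
  G \ add = {clear(g), on(g,b), ontable(a)} \ {clear(g), handempty, on(g,b)} = {ontable(a)}
  ∪ pre   = {ontable(a)} ∪ {clear(b), holding(g)}
          = {clear(b), holding(g), ontable(a)}

== RESULT ==
["clear(b)", "holding(g)", "ontable(a)"]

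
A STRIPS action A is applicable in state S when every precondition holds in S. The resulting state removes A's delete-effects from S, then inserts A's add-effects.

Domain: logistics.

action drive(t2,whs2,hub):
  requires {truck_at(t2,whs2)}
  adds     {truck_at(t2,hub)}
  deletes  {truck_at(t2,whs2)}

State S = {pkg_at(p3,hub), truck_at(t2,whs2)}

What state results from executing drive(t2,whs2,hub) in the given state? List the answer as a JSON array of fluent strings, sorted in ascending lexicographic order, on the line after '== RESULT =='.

Compute (S \ del) ∪ add:
  pre ⊆ S: {truck_at(t2,whs2)} ⊆ S  — applicable
  S \ del = {pkg_at(p3,hub)}
  ∪ add   = {pkg_at(p3,hub), truck_at(t2,hub)}

== RESULT ==
["pkg_at(p3,hub)", "truck_at(t2,hub)"]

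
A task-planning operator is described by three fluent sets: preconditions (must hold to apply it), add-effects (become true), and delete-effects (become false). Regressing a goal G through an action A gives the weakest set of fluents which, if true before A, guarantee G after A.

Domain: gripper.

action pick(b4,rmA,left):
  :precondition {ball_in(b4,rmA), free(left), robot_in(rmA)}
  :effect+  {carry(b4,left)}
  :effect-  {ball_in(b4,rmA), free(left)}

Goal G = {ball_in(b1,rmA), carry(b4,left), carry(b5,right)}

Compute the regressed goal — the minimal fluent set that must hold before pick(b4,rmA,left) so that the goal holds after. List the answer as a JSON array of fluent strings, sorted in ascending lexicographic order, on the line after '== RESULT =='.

Compute (G \ add) ∪ pre:
  G ∩ del = {}  (empty — regression defined)
  G \ add = {ball_in(b1,rmA), carry(b4,left), carry(b5,right)} \ {carry(b4,left)} = {ball_in(b1,rmA), carry(b5,right)}
  ∪ pre   = {ball_in(b1,rmA), carry(b5,right)} ∪ {ball_in(b4,rmA), free(left), robot_in(rmA)}
          = {ball_in(b1,rmA), ball_in(b4,rmA), carry(b5,right), free(left), robot_in(rmA)}

== RESULT ==
["ball_in(b1,rmA)", "ball_in(b4,rmA)", "carry(b5,right)", "free(left)", "robot_in(rmA)"]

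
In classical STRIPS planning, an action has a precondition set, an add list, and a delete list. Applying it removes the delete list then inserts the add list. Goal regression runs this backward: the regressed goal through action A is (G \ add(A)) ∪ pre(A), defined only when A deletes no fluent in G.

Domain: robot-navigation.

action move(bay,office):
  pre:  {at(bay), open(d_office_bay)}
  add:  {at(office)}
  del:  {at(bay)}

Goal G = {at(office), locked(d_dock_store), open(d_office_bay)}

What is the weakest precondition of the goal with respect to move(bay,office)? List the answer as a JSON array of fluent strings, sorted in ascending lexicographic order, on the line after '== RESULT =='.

Regress:
  G ∩ del = {}  (empty — regression defined)
  G \ add = {at(office), locked(d_dock_store), open(d_office_bay)} \ {at(office)} = {locked(d_dock_store), open(d_office_bay)}
  ∪ pre   = {locked(d_dock_store), open(d_office_bay)} ∪ {at(bay), open(d_office_bay)}
          = {at(bay), locked(d_dock_store), open(d_office_bay)}

== RESULT ==
["at(bay)", "locked(d_dock_store)", "open(d_office_bay)"]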